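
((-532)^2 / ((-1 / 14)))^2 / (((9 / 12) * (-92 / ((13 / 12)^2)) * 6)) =-44506810445.11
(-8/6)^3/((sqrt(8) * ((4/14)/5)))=-280 * sqrt(2)/27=-14.67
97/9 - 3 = 70/9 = 7.78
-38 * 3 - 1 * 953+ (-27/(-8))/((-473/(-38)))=-2018251/1892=-1066.73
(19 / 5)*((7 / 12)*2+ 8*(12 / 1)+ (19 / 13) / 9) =86545 / 234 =369.85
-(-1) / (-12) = -0.08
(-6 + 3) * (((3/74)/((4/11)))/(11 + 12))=-0.01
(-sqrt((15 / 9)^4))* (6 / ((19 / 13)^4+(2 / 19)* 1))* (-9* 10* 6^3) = 6511908000 / 93823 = 69406.31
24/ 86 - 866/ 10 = -18559/ 215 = -86.32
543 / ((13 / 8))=4344 / 13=334.15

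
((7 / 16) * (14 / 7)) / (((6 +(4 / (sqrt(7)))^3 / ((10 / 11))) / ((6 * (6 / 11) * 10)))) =8103375 / 1016378-88200 * sqrt(7) / 46199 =2.92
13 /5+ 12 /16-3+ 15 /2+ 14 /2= 297 /20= 14.85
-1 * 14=-14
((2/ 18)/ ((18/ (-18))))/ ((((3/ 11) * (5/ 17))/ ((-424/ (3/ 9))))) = 79288/ 45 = 1761.96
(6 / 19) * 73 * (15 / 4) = 3285 / 38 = 86.45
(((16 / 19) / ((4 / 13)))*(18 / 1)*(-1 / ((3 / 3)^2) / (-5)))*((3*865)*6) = 2914704 / 19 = 153405.47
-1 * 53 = -53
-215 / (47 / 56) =-12040 / 47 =-256.17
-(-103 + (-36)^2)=-1193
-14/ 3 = -4.67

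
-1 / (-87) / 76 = 1 / 6612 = 0.00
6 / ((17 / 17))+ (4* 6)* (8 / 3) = 70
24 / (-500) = -6 / 125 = -0.05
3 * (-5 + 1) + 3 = -9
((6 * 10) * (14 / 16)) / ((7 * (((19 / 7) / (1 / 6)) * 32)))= 35 / 2432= 0.01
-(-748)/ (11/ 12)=816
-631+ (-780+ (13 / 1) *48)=-787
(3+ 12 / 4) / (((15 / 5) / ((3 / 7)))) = 6 / 7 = 0.86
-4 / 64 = -1 / 16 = -0.06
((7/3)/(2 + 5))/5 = 1/15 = 0.07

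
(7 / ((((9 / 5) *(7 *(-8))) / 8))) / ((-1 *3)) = 5 / 27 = 0.19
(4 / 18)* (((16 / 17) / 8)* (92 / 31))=0.08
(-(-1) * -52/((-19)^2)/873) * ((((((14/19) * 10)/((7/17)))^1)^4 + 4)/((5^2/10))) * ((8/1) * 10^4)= -229252561408000/423412929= -541439.68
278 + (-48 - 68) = 162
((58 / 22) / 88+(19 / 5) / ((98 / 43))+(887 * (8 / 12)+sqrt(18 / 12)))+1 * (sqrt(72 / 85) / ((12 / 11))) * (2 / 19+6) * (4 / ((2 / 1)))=sqrt(6) / 2+1276 * sqrt(170) / 1615+421929439 / 711480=604.56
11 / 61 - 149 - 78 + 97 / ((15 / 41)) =35057 / 915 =38.31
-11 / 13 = -0.85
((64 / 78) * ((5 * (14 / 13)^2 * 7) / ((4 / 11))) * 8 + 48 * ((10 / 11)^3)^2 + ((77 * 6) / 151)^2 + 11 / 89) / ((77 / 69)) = 419258312129392841551 / 608164119835072801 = 689.38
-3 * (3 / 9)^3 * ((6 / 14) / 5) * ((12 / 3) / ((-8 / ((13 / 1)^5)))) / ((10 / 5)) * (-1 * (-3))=371293 / 140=2652.09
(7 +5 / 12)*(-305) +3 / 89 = -2415869 / 1068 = -2262.05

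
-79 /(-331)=79 /331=0.24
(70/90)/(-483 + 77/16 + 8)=-112/67707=-0.00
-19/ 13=-1.46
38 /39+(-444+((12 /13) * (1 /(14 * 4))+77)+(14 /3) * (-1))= -67463 /182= -370.68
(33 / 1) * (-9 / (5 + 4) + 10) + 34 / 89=26467 / 89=297.38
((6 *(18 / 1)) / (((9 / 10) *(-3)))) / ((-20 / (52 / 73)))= 104 / 73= 1.42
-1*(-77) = 77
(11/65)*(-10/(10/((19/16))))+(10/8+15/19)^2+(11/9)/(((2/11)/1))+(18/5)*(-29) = -7916843/84474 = -93.72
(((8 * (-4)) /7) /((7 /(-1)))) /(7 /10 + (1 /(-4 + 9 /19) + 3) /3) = 64320 /158123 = 0.41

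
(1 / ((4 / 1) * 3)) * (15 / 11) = 5 / 44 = 0.11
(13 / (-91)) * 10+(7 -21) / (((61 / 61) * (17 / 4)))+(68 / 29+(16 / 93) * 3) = -199170 / 106981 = -1.86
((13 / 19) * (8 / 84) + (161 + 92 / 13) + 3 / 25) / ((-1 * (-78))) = 10909693 / 5057325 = 2.16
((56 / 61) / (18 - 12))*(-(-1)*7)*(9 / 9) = 196 / 183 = 1.07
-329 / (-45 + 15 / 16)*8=896 / 15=59.73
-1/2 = -0.50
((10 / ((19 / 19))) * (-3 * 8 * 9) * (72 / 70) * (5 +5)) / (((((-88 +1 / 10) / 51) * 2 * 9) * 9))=163200 / 2051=79.57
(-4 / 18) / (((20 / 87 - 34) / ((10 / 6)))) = 145 / 13221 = 0.01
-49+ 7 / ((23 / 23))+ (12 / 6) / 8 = -167 / 4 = -41.75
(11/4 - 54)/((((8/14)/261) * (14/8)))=-53505/4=-13376.25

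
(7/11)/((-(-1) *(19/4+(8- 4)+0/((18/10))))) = 4/55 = 0.07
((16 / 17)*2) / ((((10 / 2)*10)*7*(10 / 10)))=16 / 2975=0.01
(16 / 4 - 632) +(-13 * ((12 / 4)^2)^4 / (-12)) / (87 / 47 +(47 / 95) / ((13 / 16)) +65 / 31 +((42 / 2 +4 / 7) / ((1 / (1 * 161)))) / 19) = -795661341443 / 1348439396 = -590.06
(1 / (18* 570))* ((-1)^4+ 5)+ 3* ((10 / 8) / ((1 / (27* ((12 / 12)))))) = 346277 / 3420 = 101.25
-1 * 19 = -19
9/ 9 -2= -1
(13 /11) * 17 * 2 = 442 /11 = 40.18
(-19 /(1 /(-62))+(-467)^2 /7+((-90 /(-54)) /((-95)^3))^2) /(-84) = -29947864151629691 /77802125703750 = -384.92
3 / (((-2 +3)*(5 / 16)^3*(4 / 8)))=196.61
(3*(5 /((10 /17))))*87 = 4437 /2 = 2218.50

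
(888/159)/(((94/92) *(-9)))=-13616/22419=-0.61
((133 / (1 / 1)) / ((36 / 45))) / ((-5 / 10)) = -665 / 2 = -332.50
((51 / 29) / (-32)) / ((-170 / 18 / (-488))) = -1647 / 580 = -2.84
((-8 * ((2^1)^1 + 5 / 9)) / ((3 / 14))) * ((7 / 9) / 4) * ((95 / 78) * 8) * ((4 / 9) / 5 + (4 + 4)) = -9593024 / 6561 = -1462.13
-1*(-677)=677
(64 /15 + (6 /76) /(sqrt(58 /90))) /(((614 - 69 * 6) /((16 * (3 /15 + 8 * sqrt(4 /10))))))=(1 + 8 * sqrt(10)) * (135 * sqrt(145) + 70528) /1033125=1.84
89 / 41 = 2.17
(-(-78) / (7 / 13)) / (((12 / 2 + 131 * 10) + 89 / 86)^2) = 0.00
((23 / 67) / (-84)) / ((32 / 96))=-23 / 1876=-0.01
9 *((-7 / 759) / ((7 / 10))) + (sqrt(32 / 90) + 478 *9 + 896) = 4 *sqrt(5) / 15 + 1315064 / 253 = 5198.48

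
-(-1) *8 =8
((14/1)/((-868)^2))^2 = 1/2896161856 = 0.00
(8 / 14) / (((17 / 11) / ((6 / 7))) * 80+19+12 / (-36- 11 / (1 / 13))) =23628 / 6747139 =0.00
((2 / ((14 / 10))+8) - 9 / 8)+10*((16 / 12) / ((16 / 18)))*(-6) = -4575 / 56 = -81.70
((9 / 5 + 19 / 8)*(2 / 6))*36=501 / 10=50.10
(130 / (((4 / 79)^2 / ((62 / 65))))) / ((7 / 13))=2515123 / 28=89825.82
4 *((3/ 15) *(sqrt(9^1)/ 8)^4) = 81/ 5120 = 0.02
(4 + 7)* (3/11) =3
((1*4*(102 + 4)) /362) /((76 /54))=2862 /3439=0.83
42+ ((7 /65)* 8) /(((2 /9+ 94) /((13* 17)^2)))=258951 /530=488.59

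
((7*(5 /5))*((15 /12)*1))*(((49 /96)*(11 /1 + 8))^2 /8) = 30336635 /294912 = 102.87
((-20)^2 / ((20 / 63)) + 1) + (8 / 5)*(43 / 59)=372339 / 295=1262.17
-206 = -206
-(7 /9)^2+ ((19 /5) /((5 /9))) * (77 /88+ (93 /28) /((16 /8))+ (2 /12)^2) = 479947 /28350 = 16.93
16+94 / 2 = 63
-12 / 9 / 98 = -2 / 147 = -0.01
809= 809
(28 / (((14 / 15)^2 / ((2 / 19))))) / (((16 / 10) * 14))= 1125 / 7448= 0.15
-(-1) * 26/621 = 26/621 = 0.04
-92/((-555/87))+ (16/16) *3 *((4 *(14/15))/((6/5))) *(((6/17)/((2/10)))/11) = 550716/34595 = 15.92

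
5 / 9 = 0.56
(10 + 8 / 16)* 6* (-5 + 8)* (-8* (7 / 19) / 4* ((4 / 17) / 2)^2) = -10584 / 5491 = -1.93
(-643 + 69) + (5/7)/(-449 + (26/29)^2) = -1514520999/2638531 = -574.00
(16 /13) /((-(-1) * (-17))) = -16 /221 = -0.07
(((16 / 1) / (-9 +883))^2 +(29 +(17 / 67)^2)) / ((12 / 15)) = 62290031815 / 1714519682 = 36.33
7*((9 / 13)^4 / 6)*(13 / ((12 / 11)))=3.19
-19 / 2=-9.50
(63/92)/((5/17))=1071/460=2.33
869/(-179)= -869/179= -4.85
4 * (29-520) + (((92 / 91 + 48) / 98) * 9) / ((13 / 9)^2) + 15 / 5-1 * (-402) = -1173191519 / 753571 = -1556.84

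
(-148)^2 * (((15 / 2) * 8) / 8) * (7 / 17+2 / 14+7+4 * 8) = 773265960 / 119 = 6498033.28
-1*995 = -995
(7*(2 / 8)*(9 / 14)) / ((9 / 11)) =11 / 8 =1.38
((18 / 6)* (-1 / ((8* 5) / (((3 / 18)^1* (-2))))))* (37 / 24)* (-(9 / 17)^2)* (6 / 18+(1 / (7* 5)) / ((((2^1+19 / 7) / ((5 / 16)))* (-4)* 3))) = -234321 / 65105920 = -0.00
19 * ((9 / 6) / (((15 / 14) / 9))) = 239.40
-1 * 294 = -294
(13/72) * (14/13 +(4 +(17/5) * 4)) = 607/180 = 3.37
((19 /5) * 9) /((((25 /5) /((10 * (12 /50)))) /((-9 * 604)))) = -11154672 /125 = -89237.38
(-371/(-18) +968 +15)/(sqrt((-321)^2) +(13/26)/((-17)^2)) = 5220785/1669851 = 3.13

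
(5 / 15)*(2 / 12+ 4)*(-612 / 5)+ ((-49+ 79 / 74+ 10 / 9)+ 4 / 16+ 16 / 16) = -215.57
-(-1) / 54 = 1 / 54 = 0.02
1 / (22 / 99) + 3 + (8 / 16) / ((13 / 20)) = 215 / 26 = 8.27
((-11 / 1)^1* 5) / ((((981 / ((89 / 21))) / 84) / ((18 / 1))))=-39160 / 109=-359.27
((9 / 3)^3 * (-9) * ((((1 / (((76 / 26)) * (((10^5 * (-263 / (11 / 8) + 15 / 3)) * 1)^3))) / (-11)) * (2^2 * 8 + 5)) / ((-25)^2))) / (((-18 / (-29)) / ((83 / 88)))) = -12735437 / 121072555060000000000000000000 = -0.00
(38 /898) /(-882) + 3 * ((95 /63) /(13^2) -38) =-7627894489 /66927042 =-113.97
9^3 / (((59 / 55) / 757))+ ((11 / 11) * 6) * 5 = 30353685 / 59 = 514469.24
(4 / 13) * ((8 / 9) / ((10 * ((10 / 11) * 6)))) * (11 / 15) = 484 / 131625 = 0.00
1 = 1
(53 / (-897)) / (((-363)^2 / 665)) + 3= 354555134 / 118196793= 3.00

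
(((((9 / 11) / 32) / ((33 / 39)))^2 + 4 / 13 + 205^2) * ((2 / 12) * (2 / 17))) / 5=8190774336293 / 49699752960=164.81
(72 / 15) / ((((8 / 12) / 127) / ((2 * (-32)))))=-292608 / 5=-58521.60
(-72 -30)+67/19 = -1871/19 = -98.47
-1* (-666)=666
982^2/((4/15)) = 3616215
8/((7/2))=16/7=2.29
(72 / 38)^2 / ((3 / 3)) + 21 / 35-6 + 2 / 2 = -1462 / 1805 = -0.81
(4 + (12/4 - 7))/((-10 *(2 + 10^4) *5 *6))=0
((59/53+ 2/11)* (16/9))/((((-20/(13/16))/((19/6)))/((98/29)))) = -1827553/1825956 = -1.00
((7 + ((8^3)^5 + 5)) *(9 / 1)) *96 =30399297484761216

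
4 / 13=0.31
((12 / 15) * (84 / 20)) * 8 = 672 / 25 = 26.88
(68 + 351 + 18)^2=190969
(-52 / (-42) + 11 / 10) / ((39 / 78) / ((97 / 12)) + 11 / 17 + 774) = 809659 / 268273950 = 0.00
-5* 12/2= -30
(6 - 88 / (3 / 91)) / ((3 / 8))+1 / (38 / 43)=-2428573 / 342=-7101.09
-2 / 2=-1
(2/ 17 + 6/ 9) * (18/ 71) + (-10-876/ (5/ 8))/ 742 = -3814303/ 2238985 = -1.70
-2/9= -0.22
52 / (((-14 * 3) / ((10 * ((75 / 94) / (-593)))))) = 3250 / 195097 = 0.02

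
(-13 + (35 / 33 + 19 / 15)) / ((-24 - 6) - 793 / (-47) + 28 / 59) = 1627751 / 1929785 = 0.84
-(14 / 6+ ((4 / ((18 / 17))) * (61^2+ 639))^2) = -21975097789 / 81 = -271297503.57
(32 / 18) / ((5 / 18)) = 32 / 5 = 6.40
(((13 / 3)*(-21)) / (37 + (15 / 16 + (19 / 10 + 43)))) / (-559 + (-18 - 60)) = 80 / 46389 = 0.00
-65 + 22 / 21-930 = -20873 / 21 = -993.95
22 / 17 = 1.29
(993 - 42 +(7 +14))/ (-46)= -486/ 23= -21.13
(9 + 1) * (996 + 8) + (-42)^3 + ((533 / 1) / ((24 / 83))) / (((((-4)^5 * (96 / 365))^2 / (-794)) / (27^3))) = -1980809264289283 / 4294967296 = -461193.10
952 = 952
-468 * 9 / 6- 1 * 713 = -1415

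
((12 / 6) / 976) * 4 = 1 / 122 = 0.01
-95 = -95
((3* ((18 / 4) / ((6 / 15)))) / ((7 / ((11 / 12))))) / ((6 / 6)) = 495 / 112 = 4.42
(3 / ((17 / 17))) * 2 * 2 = 12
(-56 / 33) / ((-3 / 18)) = 112 / 11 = 10.18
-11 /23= -0.48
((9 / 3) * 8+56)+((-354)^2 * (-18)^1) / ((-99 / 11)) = 250712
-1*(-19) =19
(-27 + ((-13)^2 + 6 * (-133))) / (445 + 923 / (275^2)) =-3100625 / 2103378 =-1.47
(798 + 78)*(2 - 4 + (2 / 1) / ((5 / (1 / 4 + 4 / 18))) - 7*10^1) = -943598 / 15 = -62906.53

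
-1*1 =-1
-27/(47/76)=-2052/47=-43.66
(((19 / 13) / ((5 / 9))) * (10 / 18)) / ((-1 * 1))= -19 / 13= -1.46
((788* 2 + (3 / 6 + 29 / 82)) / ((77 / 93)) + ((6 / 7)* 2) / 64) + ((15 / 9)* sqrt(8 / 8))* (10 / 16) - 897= 152836181 / 151536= 1008.58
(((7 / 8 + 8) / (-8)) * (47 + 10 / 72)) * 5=-602435 / 2304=-261.47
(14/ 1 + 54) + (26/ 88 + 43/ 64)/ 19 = 68.05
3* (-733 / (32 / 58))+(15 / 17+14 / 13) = -14086463 / 3536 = -3983.73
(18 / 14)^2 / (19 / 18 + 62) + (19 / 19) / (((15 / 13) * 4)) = 32419 / 133476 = 0.24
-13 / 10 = -1.30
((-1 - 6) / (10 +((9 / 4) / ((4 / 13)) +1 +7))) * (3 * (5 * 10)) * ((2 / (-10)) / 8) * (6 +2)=224 / 27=8.30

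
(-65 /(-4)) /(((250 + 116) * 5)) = 13 /1464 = 0.01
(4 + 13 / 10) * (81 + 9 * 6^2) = 4293 / 2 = 2146.50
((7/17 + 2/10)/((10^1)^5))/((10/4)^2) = 13/13281250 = 0.00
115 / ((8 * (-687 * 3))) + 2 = 32861 / 16488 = 1.99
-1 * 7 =-7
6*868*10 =52080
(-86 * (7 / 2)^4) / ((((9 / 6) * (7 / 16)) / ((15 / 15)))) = -58996 / 3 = -19665.33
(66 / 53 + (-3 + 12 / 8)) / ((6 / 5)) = -45 / 212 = -0.21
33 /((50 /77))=2541 /50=50.82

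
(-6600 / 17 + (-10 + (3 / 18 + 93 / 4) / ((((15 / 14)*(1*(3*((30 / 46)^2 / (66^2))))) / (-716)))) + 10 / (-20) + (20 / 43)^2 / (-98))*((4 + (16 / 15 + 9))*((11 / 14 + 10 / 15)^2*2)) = -436059442651352218493009 / 137545228642500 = -3170298577.09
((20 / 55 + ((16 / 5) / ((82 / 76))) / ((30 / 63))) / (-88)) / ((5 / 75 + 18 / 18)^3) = -2508435 / 40640512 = -0.06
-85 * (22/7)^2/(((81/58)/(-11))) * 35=131236600/567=231457.85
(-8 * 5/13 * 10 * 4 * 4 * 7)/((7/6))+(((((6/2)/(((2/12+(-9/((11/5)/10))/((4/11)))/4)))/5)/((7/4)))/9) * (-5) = -90585392/30667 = -2953.84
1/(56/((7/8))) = 0.02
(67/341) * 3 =201/341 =0.59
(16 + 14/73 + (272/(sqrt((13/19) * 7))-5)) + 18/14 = 6376/511 + 272 * sqrt(1729)/91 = 136.76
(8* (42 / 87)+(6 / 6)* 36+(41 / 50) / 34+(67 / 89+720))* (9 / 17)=30037101489 / 74590900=402.69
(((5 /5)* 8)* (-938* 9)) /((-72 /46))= 43148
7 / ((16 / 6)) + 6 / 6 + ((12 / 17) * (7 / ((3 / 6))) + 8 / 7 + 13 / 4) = 17041 / 952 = 17.90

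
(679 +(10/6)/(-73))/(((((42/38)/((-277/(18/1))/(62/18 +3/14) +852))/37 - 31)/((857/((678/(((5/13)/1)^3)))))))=-547074768381417625/347313472459110144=-1.58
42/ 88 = 21/ 44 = 0.48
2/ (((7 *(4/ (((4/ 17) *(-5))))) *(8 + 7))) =-2/ 357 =-0.01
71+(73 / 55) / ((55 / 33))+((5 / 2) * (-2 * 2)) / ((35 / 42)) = 16444 / 275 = 59.80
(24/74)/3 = 4/37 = 0.11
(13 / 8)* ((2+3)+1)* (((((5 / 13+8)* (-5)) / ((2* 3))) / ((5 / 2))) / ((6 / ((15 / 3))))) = -545 / 24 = -22.71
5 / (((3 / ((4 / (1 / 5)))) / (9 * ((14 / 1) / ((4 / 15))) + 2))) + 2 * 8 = 47498 / 3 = 15832.67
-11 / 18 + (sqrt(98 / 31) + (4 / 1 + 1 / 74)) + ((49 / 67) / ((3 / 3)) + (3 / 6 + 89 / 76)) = 7 * sqrt(62) / 31 + 9842825 / 1695636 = 7.58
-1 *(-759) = 759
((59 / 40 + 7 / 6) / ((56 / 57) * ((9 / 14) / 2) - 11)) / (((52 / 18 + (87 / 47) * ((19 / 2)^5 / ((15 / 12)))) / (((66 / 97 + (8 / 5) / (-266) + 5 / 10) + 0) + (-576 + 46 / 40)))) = 6616040061963 / 5344862335585780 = 0.00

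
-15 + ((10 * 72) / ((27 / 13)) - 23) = 926 / 3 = 308.67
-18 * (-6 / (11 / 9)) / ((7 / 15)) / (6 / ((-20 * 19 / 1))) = -923400 / 77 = -11992.21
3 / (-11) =-0.27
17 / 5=3.40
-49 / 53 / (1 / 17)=-833 / 53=-15.72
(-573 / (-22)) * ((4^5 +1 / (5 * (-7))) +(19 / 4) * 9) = 85572393 / 3080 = 27783.24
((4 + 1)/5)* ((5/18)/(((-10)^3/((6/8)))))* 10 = -1/480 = -0.00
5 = 5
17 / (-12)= -17 / 12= -1.42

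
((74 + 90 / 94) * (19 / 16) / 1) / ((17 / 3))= 200811 / 12784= 15.71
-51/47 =-1.09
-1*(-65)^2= -4225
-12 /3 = -4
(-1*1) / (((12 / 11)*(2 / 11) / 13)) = -1573 / 24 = -65.54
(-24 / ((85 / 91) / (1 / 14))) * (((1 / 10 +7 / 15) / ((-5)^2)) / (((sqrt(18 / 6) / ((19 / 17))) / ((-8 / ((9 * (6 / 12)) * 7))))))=7904 * sqrt(3) / 2008125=0.01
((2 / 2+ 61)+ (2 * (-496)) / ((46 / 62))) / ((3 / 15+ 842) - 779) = -73315 / 3634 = -20.17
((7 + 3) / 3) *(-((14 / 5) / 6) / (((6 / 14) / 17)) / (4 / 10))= -154.26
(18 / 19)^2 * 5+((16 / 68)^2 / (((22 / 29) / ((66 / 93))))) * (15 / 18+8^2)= 76120268 / 9702597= 7.85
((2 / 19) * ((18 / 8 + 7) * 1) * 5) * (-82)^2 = 621970 / 19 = 32735.26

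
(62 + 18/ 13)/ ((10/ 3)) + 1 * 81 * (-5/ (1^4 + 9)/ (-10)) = 5997/ 260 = 23.07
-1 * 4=-4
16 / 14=8 / 7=1.14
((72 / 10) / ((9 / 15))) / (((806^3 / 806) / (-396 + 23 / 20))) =-23691 / 3248180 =-0.01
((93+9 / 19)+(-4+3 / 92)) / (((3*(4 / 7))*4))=1095199 / 83904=13.05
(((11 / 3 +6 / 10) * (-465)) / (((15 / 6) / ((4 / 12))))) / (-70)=1984 / 525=3.78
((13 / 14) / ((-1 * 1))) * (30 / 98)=-195 / 686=-0.28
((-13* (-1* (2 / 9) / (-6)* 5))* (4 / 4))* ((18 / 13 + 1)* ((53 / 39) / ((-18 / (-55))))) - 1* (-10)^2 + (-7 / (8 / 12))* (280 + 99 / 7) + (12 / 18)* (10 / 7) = -213040109 / 66339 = -3211.39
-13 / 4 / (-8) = 13 / 32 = 0.41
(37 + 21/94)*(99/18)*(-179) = -6889531/188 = -36646.44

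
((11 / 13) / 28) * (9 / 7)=99 / 2548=0.04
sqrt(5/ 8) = sqrt(10)/ 4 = 0.79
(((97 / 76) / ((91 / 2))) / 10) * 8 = 194 / 8645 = 0.02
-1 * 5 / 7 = -0.71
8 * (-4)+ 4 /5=-156 /5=-31.20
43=43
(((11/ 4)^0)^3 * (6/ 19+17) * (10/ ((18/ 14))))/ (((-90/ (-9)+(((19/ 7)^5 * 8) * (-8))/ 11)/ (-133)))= 14902010585/ 704797047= 21.14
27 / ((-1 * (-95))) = 27 / 95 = 0.28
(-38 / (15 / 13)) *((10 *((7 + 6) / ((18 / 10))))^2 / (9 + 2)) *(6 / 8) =-10435750 / 891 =-11712.40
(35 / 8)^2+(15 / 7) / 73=626935 / 32704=19.17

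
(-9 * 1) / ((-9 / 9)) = 9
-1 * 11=-11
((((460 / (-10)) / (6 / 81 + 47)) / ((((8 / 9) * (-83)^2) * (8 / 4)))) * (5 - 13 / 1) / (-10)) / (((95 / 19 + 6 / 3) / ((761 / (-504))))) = 472581 / 34323202480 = 0.00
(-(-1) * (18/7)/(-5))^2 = 324/1225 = 0.26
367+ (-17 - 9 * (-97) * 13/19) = 17999/19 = 947.32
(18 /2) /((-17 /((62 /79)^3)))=-2144952 /8381663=-0.26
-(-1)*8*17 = 136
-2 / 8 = -1 / 4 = -0.25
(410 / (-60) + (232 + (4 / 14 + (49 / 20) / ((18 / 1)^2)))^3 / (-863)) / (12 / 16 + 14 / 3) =-1170397348947362681767 / 436276724607360000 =-2682.69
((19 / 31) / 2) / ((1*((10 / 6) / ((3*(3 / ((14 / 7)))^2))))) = 1539 / 1240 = 1.24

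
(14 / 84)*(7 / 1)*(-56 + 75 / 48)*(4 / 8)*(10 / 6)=-30485 / 576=-52.93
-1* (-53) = 53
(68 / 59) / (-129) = -68 / 7611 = -0.01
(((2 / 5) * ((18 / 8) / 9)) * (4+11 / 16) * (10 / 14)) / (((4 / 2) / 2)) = 75 / 224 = 0.33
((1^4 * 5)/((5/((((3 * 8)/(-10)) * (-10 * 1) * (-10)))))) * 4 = -960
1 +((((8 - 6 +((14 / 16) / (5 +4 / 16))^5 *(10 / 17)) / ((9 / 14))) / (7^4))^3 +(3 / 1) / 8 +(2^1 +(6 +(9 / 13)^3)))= 22643955552540860793082813985 / 2332789174548804503079055872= 9.71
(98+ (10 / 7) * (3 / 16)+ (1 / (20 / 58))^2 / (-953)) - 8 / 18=1174538009 / 12007800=97.81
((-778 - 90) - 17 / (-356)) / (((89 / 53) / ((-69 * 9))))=320976.54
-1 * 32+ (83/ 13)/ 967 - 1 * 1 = -414760/ 12571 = -32.99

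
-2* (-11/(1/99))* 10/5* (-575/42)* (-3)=178907.14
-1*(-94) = 94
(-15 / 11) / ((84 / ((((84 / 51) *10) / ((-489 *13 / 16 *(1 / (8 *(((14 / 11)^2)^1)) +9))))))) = 1254400 / 16919606847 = 0.00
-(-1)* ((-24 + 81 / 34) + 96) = 74.38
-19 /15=-1.27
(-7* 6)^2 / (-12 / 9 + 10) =2646 / 13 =203.54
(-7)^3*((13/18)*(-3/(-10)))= -4459/60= -74.32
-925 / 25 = -37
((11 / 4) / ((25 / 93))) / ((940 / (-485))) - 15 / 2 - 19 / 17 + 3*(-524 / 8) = -67242527 / 319600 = -210.40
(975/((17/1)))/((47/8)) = 7800/799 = 9.76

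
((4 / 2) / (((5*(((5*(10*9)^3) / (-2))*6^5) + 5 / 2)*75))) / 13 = -4 / 138174659995125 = -0.00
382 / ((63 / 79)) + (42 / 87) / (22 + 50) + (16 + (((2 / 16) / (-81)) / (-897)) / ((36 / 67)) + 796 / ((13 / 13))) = 5484030053609 / 4247818848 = 1291.02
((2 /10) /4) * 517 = 517 /20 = 25.85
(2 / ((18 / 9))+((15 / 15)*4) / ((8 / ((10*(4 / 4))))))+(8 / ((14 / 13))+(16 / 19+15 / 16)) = 32363 / 2128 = 15.21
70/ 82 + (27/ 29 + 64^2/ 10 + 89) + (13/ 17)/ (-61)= 3084776834/ 6164965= 500.37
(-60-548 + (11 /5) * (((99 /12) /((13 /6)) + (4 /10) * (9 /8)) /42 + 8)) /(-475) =10741221 /8645000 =1.24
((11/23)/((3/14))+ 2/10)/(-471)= -839/162495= -0.01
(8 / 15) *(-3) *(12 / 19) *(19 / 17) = -96 / 85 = -1.13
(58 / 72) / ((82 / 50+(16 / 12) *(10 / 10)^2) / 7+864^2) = 5075 / 4702927476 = 0.00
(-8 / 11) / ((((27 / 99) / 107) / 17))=-14552 / 3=-4850.67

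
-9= -9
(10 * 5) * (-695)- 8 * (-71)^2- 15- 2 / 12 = -450559 / 6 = -75093.17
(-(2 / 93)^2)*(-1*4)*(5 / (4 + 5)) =80 / 77841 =0.00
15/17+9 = 9.88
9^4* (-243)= -1594323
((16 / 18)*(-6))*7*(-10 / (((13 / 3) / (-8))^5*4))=-743178240 / 371293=-2001.60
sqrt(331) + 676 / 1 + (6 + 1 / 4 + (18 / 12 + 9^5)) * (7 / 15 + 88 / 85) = sqrt(331) + 91164461 / 1020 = 89395.12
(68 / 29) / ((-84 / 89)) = -1513 / 609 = -2.48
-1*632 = -632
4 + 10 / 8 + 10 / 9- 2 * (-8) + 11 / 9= 283 / 12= 23.58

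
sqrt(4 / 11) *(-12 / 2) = -12 *sqrt(11) / 11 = -3.62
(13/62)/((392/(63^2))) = 1053/496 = 2.12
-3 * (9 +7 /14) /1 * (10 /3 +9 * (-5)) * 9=21375 /2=10687.50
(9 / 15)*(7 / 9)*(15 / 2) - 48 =-89 / 2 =-44.50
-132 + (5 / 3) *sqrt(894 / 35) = -123.58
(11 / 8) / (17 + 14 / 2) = 11 / 192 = 0.06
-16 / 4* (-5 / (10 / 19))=38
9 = 9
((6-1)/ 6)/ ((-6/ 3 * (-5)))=1/ 12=0.08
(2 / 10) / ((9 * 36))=1 / 1620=0.00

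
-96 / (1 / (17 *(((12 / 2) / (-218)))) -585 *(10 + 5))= 2448 / 223817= 0.01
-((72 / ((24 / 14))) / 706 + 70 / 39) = -25529 / 13767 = -1.85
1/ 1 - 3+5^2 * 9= 223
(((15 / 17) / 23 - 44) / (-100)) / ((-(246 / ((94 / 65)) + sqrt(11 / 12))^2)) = -5139851845304841 / 338280288829268400575 + 34243164739836*sqrt(33) / 1150152982019512561955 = -0.00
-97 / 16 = -6.06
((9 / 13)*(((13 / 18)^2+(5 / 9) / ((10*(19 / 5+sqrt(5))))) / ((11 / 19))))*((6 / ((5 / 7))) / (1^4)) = 2766001 / 506220-1995*sqrt(5) / 33748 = 5.33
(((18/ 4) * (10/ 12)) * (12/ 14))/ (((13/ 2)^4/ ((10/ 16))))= 225/ 199927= 0.00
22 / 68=11 / 34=0.32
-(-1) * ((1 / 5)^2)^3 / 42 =1 / 656250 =0.00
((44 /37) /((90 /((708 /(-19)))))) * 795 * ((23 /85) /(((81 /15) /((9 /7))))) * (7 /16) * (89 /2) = -490.97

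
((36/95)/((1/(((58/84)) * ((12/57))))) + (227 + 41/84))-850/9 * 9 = -94376903/151620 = -622.46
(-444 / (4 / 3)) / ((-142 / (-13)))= -4329 / 142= -30.49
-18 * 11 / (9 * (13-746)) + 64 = 46934 / 733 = 64.03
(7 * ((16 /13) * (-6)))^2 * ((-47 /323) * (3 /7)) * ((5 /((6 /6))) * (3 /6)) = -22740480 /54587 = -416.59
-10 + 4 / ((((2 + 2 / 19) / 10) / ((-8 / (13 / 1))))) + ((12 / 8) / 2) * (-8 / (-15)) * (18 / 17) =-23502 / 1105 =-21.27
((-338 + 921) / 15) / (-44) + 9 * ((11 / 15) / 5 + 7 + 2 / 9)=19631 / 300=65.44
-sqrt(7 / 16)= -0.66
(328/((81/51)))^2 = 31091776/729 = 42649.90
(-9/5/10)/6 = -3/100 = -0.03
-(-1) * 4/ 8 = 1/ 2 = 0.50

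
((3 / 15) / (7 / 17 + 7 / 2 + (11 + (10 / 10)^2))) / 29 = 34 / 78445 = 0.00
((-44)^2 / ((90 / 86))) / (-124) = -20812 / 1395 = -14.92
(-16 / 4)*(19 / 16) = -19 / 4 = -4.75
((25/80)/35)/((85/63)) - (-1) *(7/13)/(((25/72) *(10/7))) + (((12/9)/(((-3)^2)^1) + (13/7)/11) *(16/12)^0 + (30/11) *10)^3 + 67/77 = 21003.02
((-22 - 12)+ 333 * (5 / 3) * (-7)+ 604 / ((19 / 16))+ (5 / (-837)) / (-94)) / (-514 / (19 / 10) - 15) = 728299753 / 60975450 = 11.94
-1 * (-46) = 46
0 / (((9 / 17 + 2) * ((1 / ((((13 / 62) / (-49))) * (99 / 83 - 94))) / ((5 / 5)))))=0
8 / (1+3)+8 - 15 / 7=55 / 7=7.86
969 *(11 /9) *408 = 483208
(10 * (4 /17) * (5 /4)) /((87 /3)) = 50 /493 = 0.10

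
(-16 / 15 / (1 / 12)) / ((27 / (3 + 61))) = -4096 / 135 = -30.34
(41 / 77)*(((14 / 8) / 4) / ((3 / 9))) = 123 / 176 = 0.70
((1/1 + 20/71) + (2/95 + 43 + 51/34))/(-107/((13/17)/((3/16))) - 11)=-64259416/52240025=-1.23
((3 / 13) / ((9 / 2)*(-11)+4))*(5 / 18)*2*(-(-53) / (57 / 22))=-11660 / 202293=-0.06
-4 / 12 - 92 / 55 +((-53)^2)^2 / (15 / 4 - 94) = -5207836951 / 59565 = -87431.16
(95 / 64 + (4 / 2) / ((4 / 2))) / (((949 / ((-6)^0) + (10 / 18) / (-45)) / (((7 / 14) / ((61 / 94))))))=605313 / 300092672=0.00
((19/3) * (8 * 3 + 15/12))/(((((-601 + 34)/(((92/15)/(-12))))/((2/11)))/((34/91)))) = 750329/76621545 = 0.01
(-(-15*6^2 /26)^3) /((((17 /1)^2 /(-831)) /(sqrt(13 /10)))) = -1635657300*sqrt(130) /634933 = -29372.17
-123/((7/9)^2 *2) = -9963/98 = -101.66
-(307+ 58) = -365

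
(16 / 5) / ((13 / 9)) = 144 / 65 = 2.22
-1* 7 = -7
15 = 15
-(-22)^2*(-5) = 2420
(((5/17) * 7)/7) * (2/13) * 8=80/221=0.36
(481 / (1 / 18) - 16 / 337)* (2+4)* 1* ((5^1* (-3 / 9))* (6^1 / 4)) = -43765950 / 337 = -129869.29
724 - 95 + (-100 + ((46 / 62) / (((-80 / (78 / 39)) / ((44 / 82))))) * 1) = 13446927 / 25420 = 528.99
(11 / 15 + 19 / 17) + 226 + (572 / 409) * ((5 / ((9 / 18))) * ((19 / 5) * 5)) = 51477118 / 104295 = 493.57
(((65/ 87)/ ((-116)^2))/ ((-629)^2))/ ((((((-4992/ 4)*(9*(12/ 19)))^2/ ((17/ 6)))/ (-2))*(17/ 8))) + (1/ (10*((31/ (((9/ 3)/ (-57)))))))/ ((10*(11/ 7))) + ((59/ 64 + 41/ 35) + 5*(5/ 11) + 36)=1009881447825996367795821241/ 25018107973607172914380800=40.37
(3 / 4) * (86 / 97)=129 / 194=0.66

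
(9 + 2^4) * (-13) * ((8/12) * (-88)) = 57200/3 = 19066.67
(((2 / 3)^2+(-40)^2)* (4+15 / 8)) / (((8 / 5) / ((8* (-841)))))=-711683635 / 18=-39537979.72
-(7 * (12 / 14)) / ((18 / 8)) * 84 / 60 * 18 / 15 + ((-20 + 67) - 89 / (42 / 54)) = -12584 / 175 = -71.91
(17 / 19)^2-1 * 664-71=-265046 / 361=-734.20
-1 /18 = -0.06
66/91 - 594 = -53988/91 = -593.27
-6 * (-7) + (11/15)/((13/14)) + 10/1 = 10294/195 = 52.79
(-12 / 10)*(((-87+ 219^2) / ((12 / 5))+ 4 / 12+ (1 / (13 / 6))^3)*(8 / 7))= -27357.16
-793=-793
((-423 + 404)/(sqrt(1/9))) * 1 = -57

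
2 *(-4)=-8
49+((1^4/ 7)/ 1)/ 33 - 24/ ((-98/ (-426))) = -89456/ 1617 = -55.32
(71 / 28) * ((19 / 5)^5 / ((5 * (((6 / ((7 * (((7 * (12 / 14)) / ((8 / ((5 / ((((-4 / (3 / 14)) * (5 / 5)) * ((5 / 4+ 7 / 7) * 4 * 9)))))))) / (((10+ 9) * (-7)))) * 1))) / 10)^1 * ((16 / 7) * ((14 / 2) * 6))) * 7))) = 9252791 / 71124480000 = 0.0001301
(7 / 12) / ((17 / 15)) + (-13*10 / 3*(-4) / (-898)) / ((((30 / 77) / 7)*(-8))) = 130277 / 137394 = 0.95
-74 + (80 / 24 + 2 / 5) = -1054 / 15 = -70.27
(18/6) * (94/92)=3.07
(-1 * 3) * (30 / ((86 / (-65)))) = 2925 / 43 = 68.02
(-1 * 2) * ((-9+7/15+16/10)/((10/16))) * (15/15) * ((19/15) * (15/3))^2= 600704/675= 889.93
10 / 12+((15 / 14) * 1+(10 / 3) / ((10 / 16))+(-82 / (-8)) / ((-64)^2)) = 2491229 / 344064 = 7.24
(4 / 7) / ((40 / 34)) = 17 / 35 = 0.49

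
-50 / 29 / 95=-10 / 551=-0.02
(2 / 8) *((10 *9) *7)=315 / 2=157.50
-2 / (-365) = 2 / 365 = 0.01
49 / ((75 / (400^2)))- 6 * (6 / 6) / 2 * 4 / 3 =313588 / 3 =104529.33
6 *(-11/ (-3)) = 22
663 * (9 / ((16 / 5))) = 29835 / 16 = 1864.69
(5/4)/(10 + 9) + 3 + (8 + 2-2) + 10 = 1601/76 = 21.07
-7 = -7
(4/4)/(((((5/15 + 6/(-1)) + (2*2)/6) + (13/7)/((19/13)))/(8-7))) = -133/496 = -0.27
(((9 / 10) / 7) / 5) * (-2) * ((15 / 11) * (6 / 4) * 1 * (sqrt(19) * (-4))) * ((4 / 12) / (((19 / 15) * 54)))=3 * sqrt(19) / 1463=0.01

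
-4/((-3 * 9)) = 4/27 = 0.15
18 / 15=6 / 5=1.20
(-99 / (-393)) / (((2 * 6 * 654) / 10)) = 55 / 171348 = 0.00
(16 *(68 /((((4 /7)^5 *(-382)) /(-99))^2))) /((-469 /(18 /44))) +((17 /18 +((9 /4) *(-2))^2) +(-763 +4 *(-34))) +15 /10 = -2576186022713341 /2883327492096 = -893.48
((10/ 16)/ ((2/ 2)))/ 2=5/ 16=0.31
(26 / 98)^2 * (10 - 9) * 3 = 507 / 2401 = 0.21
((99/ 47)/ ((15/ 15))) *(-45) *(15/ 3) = -22275/ 47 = -473.94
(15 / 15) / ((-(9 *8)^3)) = -1 / 373248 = -0.00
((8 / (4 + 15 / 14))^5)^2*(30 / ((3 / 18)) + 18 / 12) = 56371144981447396294656 / 3255243551009881201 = 17317.03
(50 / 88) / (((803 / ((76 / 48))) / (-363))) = -0.41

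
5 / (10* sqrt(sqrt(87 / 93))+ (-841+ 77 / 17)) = -0.01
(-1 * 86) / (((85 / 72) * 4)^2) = -27864 / 7225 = -3.86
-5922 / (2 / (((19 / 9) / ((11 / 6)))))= -37506 / 11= -3409.64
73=73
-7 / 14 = -1 / 2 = -0.50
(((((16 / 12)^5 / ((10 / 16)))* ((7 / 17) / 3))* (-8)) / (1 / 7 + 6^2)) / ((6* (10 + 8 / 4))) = -0.00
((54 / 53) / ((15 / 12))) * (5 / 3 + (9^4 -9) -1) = 1415376 / 265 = 5341.04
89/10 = 8.90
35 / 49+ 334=2343 / 7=334.71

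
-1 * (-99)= 99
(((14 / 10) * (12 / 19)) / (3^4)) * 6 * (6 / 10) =56 / 1425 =0.04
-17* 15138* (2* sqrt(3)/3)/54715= -171564* sqrt(3)/54715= -5.43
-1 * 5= -5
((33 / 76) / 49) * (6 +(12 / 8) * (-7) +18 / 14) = -0.03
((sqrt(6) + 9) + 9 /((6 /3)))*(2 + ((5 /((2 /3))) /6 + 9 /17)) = 257*sqrt(6) /68 + 6939 /136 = 60.28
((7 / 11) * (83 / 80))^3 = 196122941 / 681472000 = 0.29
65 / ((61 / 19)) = 1235 / 61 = 20.25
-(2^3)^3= -512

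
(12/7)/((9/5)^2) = 100/189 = 0.53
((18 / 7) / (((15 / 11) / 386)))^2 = 649026576 / 1225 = 529817.61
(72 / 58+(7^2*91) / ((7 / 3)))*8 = 443640 / 29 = 15297.93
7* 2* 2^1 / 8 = 7 / 2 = 3.50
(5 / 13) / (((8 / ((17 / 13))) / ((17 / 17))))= 85 / 1352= 0.06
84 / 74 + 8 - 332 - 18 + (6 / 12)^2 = -50411 / 148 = -340.61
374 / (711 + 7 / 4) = 1496 / 2851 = 0.52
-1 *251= -251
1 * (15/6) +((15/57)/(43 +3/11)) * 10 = 5790/2261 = 2.56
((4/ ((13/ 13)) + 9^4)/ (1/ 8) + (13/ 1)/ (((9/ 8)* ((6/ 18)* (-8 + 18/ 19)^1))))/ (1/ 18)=63333192/ 67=945271.52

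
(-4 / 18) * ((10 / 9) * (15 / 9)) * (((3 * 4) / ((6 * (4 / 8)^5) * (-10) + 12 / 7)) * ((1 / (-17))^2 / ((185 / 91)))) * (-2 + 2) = 0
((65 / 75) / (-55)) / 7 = -13 / 5775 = -0.00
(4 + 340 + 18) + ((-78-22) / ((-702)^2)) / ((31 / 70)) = 1382559872 / 3819231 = 362.00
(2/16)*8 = 1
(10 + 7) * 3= 51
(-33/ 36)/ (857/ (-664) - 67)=0.01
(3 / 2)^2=9 / 4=2.25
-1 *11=-11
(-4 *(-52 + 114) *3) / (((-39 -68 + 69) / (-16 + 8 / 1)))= -2976 / 19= -156.63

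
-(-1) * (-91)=-91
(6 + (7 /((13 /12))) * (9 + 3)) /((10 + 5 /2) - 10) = 33.42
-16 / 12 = -4 / 3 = -1.33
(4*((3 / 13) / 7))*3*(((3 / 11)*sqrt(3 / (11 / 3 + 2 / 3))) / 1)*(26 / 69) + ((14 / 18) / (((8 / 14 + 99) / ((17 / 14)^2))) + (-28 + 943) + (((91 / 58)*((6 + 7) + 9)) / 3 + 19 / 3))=216*sqrt(13) / 23023 + 39929737 / 42804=932.88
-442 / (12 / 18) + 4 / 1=-659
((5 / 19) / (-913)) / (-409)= 5 / 7094923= 0.00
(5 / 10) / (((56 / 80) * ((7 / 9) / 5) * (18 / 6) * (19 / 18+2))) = 270 / 539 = 0.50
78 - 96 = -18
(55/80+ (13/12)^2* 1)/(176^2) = 67/1115136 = 0.00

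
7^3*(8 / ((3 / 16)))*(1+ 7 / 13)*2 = 1756160 / 39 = 45029.74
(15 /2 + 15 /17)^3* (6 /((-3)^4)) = 857375 /19652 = 43.63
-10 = -10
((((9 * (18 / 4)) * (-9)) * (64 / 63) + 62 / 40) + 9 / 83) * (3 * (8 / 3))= -8566898 / 2905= -2949.02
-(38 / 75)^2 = -0.26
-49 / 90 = -0.54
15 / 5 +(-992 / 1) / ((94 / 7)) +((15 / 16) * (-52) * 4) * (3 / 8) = -54143 / 376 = -144.00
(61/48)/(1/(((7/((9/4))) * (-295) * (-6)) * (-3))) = -125965/6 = -20994.17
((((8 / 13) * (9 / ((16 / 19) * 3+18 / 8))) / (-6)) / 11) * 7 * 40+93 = 1524059 / 17303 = 88.08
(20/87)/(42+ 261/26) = 520/117711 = 0.00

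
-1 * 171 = -171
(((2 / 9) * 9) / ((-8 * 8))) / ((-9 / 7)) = 7 / 288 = 0.02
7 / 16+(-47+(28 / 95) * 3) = -69431 / 1520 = -45.68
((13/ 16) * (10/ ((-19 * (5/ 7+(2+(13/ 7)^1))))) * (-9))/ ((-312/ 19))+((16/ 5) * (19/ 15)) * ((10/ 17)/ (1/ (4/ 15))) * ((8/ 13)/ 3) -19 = -5780515087/ 305510400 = -18.92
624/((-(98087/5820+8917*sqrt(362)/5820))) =39948480/2148997 -3631680*sqrt(362)/2148997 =-13.56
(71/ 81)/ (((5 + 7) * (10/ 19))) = 1349/ 9720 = 0.14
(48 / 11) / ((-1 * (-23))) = 0.19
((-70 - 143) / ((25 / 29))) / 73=-6177 / 1825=-3.38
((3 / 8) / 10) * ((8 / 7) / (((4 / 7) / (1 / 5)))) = 0.02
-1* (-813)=813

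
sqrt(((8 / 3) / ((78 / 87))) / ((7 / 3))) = 2 * sqrt(2639) / 91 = 1.13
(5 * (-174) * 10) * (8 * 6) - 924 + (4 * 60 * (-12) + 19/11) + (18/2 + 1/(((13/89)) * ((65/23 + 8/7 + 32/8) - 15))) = -68213615035/161876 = -421394.25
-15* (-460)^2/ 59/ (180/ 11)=-581900/ 177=-3287.57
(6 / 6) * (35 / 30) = 7 / 6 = 1.17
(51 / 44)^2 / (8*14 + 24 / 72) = 7803 / 652432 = 0.01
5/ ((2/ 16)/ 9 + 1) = 360/ 73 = 4.93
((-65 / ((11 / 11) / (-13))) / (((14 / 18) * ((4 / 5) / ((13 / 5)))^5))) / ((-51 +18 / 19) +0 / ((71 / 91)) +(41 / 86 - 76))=-256327691945 / 81711616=-3136.98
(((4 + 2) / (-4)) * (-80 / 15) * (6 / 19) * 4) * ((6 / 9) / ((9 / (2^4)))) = 2048 / 171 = 11.98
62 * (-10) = -620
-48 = -48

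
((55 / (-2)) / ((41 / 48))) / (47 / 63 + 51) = -4158 / 6683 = -0.62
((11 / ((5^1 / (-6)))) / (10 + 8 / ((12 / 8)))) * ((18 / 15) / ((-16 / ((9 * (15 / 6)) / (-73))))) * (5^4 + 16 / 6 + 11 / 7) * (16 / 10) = -5886837 / 293825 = -20.04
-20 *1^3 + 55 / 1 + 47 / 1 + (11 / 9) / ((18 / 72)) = 782 / 9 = 86.89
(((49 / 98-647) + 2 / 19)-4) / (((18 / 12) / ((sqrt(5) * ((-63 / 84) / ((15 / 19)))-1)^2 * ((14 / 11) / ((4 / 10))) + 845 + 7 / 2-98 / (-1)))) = -1397806255 / 3344-173005 * sqrt(5) / 66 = -423865.64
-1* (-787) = 787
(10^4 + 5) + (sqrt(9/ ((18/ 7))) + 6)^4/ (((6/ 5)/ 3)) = 1185* sqrt(14) + 121325/ 8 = 19599.49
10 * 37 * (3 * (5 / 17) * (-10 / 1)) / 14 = -233.19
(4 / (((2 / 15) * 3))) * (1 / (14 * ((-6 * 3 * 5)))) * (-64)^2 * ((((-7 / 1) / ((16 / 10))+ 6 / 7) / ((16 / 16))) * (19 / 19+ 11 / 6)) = 428672 / 1323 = 324.02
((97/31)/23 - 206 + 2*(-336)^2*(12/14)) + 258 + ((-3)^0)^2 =138029054/713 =193589.14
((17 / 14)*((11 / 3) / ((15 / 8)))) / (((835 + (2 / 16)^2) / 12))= 191488 / 5611305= 0.03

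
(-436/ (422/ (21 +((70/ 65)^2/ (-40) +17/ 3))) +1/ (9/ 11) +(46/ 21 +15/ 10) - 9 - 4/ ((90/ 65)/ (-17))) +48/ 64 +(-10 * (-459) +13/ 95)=1311357811289/ 284558820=4608.39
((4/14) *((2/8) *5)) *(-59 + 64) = 25/14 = 1.79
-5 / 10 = -1 / 2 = -0.50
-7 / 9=-0.78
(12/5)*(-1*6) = -72/5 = -14.40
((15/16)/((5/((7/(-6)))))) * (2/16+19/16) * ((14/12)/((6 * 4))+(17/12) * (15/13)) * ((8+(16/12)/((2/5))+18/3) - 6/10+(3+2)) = -25167037/2396160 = -10.50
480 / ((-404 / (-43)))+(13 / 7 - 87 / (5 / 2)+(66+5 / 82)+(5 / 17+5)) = 441043833 / 4927790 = 89.50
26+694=720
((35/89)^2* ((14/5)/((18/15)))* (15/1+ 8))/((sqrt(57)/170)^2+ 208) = 35402500/887239131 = 0.04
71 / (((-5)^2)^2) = 0.11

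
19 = 19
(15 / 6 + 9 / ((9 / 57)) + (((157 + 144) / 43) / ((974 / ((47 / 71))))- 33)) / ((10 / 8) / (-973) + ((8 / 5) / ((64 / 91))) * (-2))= -4458553575 / 765603934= -5.82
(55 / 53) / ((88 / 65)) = 325 / 424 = 0.77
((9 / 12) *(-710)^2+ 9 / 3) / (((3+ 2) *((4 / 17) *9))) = 1071221 / 30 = 35707.37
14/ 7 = 2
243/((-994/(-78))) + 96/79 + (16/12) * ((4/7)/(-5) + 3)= 14211961/588945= 24.13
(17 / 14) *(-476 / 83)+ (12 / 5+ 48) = 43.44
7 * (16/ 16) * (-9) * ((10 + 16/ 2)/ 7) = -162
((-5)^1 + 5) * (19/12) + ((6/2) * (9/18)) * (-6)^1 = -9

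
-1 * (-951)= 951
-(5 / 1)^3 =-125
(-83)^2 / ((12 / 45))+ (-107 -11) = 102863 / 4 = 25715.75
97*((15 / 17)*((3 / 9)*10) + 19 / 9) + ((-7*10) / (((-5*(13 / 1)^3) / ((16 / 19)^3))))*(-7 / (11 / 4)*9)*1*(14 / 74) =459856025086693 / 938375585433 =490.06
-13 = -13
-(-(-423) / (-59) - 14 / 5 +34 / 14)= 15572 / 2065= 7.54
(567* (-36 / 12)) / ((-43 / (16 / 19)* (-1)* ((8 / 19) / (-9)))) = 30618 / 43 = 712.05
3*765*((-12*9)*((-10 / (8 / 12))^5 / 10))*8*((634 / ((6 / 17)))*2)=540965603700000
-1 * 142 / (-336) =71 / 168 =0.42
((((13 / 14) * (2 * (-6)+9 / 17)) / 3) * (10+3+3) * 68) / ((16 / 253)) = -427570 / 7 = -61081.43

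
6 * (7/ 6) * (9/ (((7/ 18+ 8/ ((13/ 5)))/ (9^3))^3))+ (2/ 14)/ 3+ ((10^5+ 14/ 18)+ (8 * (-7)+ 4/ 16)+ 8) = 78821606488952809981/ 134419756212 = 586384090.48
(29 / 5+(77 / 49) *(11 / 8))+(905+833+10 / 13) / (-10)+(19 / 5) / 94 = -28378029 / 171080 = -165.88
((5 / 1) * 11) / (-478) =-55 / 478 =-0.12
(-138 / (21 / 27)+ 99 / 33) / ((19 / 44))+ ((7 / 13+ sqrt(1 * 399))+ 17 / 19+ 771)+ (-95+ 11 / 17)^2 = sqrt(399)+ 4632527989 / 499681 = 9290.95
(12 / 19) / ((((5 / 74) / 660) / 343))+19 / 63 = 2532920905 / 1197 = 2116057.56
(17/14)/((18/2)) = 17/126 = 0.13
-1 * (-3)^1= 3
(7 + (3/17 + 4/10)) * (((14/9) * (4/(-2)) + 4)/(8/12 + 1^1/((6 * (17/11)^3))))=2977856/314745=9.46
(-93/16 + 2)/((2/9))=-549/32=-17.16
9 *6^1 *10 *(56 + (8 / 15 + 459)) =278388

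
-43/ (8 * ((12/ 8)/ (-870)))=6235/ 2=3117.50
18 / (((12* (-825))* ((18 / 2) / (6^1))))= -1 / 825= -0.00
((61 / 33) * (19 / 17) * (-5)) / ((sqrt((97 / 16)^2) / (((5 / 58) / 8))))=-28975 / 1578093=-0.02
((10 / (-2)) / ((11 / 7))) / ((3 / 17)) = -595 / 33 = -18.03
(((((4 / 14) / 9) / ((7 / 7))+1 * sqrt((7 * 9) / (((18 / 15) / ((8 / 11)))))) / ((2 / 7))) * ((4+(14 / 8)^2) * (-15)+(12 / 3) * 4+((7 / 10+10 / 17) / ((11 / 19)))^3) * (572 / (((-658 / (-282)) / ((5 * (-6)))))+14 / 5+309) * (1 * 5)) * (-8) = -254412219869071681 * sqrt(1155) / 17982808250 - 254412219869071681 / 102992447250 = -483277938.04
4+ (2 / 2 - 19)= -14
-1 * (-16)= 16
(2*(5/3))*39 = 130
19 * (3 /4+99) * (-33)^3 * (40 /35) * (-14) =1089753588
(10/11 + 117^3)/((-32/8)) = -17617753/44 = -400403.48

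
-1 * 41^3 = -68921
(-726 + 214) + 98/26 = -6607/13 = -508.23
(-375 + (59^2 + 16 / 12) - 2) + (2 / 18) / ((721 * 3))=60451525 / 19467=3105.33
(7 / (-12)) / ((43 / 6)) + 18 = 1541 / 86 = 17.92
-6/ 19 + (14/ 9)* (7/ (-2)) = -985/ 171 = -5.76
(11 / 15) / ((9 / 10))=22 / 27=0.81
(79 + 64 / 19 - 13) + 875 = 17943 / 19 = 944.37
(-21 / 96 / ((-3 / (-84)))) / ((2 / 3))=-147 / 16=-9.19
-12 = -12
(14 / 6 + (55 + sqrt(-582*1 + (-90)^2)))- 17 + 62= 189.04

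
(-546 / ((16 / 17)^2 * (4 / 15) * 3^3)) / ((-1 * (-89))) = -131495 / 136704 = -0.96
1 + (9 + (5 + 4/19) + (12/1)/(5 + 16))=2099/133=15.78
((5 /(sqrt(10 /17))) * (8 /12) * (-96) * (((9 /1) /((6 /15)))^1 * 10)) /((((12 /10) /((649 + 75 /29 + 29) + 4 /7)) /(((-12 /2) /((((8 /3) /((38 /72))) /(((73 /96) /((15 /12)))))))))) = 4794685625 * sqrt(170) /1624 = 38494490.22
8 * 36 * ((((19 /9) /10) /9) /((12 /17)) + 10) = 2889.57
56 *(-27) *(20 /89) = -30240 /89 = -339.78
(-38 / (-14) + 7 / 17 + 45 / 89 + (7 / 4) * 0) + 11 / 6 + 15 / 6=253072 / 31773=7.97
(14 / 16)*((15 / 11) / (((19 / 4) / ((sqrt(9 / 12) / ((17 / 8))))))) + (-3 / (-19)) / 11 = 3 / 209 + 210*sqrt(3) / 3553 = 0.12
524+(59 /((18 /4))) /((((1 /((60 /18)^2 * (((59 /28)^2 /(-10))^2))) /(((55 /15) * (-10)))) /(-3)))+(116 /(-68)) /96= 779326411471 /211595328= 3683.10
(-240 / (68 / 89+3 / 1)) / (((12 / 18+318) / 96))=-307584 / 16013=-19.21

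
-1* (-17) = 17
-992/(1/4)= -3968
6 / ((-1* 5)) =-1.20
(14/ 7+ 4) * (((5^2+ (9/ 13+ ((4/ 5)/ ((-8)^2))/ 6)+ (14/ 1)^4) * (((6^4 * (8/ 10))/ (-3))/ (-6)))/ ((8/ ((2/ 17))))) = 2158885557/ 11050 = 195374.26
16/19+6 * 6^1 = 700/19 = 36.84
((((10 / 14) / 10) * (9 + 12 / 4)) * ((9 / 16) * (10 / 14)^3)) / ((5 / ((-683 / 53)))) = -461025 / 1018024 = -0.45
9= 9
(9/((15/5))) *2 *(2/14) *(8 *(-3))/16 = -9/7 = -1.29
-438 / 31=-14.13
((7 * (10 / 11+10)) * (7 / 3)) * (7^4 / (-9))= -4705960 / 99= -47534.95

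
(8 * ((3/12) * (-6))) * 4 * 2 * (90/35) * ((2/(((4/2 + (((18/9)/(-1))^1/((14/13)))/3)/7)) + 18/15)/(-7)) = 2840832/7105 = 399.84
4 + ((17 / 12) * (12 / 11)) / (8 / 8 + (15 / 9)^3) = 7147 / 1672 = 4.27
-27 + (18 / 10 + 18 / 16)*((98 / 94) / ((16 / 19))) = -703233 / 30080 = -23.38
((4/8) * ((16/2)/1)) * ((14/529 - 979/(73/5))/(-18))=1725622/115851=14.90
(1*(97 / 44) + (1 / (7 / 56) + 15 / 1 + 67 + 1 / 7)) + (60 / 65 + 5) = 393475 / 4004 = 98.27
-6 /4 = -3 /2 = -1.50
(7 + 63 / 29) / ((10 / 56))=51.37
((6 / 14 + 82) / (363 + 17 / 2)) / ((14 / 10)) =5770 / 36407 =0.16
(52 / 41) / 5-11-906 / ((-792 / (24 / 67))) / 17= -27539477 / 2568445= -10.72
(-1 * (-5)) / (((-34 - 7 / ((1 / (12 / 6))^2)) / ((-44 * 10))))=1100 / 31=35.48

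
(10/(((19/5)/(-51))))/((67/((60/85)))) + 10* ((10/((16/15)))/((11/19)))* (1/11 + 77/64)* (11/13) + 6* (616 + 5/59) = 10647235477521/2749517056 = 3872.40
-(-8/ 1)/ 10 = 4/ 5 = 0.80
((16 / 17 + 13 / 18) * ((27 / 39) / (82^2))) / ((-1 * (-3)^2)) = -509 / 26748072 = -0.00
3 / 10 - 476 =-475.70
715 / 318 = 2.25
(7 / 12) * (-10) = -35 / 6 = -5.83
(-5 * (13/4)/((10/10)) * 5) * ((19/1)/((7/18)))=-55575/14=-3969.64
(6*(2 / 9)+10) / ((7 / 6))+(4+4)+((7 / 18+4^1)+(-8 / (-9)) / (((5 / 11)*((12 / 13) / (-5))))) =4351 / 378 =11.51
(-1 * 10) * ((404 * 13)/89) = -52520/89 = -590.11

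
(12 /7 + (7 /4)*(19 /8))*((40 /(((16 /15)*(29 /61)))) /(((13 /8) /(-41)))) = -246661125 /21112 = -11683.46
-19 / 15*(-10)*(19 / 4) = 361 / 6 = 60.17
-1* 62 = -62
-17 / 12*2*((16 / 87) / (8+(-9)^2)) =-136 / 23229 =-0.01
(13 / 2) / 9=0.72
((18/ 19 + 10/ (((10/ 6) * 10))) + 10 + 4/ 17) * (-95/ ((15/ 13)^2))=-1071967/ 1275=-840.76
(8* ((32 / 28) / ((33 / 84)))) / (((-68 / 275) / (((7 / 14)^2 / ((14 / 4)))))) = -800 / 119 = -6.72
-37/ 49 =-0.76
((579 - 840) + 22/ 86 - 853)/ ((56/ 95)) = -4549645/ 2408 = -1889.39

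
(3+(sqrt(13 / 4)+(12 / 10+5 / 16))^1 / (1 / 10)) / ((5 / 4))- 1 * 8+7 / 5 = 79 / 10+4 * sqrt(13) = 22.32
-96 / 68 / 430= -12 / 3655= -0.00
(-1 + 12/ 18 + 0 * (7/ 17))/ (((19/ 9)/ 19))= -3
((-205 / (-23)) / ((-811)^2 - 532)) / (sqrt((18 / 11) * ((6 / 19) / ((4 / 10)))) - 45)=-0.00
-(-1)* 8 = 8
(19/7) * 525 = 1425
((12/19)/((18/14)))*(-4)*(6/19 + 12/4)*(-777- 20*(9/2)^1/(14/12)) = 2008944/361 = 5564.94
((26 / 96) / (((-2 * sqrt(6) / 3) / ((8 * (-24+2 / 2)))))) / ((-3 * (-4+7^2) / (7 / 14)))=-299 * sqrt(6) / 6480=-0.11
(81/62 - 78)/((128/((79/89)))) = -375645/706304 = -0.53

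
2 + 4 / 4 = 3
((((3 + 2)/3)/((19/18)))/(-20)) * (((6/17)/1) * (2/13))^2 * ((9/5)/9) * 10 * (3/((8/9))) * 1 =-1458/927979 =-0.00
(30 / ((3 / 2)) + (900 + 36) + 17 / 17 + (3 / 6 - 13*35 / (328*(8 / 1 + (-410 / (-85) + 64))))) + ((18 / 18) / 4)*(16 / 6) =1231320611 / 1285104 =958.15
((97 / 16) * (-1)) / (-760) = 97 / 12160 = 0.01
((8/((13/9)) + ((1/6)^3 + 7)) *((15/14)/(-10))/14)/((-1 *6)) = 35221/2201472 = 0.02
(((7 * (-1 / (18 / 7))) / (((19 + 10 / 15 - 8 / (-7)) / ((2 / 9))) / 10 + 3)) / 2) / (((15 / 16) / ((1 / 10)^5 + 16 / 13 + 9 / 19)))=-14440384721 / 72150243750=-0.20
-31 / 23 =-1.35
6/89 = 0.07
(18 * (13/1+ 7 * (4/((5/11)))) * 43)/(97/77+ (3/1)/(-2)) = -44460108/185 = -240324.91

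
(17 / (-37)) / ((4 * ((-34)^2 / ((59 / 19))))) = -59 / 191216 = -0.00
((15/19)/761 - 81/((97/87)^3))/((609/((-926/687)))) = 238047188838764/1840374620309127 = 0.13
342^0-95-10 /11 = -1044 /11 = -94.91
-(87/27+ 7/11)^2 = -145924/9801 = -14.89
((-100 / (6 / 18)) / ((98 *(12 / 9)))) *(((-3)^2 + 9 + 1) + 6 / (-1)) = -2925 / 98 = -29.85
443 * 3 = 1329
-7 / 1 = -7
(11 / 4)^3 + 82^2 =431667 / 64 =6744.80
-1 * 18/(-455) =18/455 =0.04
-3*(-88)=264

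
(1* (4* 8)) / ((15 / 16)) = 512 / 15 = 34.13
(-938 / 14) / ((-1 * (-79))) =-67 / 79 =-0.85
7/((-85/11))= -77/85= -0.91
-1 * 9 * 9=-81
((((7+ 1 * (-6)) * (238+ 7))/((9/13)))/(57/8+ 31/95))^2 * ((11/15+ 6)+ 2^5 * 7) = 82771642408000/159038883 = 520449.09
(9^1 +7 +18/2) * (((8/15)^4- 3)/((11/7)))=-1034453/22275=-46.44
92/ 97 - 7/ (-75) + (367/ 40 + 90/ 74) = 24619829/ 2153400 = 11.43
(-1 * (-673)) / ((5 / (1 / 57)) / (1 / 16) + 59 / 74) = 49802 / 337499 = 0.15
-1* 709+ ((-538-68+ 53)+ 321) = -941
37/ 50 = 0.74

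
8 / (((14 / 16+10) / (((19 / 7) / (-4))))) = -304 / 609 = -0.50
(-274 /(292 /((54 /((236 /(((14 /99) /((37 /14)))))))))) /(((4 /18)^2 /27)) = -44043993 /7011796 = -6.28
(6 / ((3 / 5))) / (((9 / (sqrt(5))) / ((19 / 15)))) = 38 * sqrt(5) / 27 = 3.15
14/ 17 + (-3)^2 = 167/ 17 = 9.82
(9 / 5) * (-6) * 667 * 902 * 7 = -227417652 / 5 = -45483530.40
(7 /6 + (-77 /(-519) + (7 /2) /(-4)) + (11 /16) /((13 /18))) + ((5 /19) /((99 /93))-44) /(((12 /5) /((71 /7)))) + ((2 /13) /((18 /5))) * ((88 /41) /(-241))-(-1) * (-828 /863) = -2957645557364133 /16032728117692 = -184.48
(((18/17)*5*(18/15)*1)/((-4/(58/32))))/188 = -783/51136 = -0.02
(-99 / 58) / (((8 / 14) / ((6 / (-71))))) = 0.25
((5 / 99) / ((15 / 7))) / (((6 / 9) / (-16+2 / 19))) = -1057 / 1881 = -0.56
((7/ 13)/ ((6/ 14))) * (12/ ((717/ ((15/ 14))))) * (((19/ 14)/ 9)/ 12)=95/ 335556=0.00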